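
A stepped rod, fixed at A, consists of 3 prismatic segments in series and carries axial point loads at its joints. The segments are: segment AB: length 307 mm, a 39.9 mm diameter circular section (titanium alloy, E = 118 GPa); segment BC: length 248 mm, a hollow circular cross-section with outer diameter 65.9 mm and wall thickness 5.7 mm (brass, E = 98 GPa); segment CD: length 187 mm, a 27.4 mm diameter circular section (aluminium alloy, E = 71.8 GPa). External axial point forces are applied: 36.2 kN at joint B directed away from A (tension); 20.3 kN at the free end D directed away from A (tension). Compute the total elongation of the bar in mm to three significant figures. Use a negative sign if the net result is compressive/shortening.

0.255 mm

Internal axial forces (sectioning from the free end, tension +): N_CD = 20.3 kN, N_BC = 20.3 kN, N_AB = 56.5 kN.
A_AB = 1250 mm².
A_BC = 1078 mm².
A_CD = 589.6 mm².
δ_AB = 56500·307/(1250·118000) = 0.1176 mm
δ_BC = 20300·248/(1078·98000) = 0.04765 mm
δ_CD = 20300·187/(589.6·71800) = 0.08966 mm
δ = Σδ_i = 0.2549 mm.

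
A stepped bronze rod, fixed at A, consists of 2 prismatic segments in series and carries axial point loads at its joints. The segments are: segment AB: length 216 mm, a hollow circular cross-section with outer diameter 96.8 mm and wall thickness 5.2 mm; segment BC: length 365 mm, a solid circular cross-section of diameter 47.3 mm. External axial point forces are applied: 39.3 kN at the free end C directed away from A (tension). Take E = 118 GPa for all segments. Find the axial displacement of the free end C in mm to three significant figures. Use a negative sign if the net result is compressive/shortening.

Internal axial forces (sectioning from the free end, tension +): N_BC = 39.3 kN, N_AB = 39.3 kN.
A_AB = 1496 mm².
A_BC = 1757 mm².
δ_AB = 39300·216/(1496·118000) = 0.04807 mm
δ_BC = 39300·365/(1757·118000) = 0.06918 mm
δ = Σδ_i = 0.1173 mm.

0.117 mm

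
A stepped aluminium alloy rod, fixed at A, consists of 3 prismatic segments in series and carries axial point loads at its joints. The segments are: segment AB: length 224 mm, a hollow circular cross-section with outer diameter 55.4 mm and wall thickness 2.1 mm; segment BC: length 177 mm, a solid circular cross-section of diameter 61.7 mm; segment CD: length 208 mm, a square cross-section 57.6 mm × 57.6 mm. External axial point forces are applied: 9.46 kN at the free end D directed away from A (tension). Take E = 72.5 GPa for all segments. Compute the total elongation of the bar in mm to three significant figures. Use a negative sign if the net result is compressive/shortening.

0.0990 mm

Internal axial forces (sectioning from the free end, tension +): N_CD = 9.46 kN, N_BC = 9.46 kN, N_AB = 9.46 kN.
A_AB = 351.6 mm².
A_BC = 2990 mm².
A_CD = 3318 mm².
δ_AB = 9460·224/(351.6·72500) = 0.08312 mm
δ_BC = 9460·177/(2990·72500) = 0.007724 mm
δ_CD = 9460·208/(3318·72500) = 0.00818 mm
δ = Σδ_i = 0.09902 mm.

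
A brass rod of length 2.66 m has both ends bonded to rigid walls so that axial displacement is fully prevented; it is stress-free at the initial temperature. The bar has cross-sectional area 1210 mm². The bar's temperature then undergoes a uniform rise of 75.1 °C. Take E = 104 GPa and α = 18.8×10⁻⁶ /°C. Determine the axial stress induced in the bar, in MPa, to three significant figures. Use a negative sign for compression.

Free thermal expansion αLΔT = 18.8e-6 · 2660 · 75.1 = 3.756 mm.
The walls impose strain ε = −(3.756)/2660 = -1.4119e-03; σ = Eε = 104000 · -1.4119e-03 = -146.8 MPa.

-147 MPa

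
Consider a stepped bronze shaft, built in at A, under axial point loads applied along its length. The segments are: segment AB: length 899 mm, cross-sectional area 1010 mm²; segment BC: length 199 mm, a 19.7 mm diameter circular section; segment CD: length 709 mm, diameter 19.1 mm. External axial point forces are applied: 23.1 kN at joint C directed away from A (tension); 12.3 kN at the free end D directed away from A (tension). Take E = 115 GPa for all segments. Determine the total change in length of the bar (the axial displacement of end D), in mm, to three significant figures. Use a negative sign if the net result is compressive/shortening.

0.740 mm

Internal axial forces (sectioning from the free end, tension +): N_CD = 12.3 kN, N_BC = 35.4 kN, N_AB = 35.4 kN.
A_BC = 304.8 mm².
A_CD = 286.5 mm².
δ_AB = 35400·899/(1010·115000) = 0.274 mm
δ_BC = 35400·199/(304.8·115000) = 0.201 mm
δ_CD = 12300·709/(286.5·115000) = 0.2647 mm
δ = Σδ_i = 0.7396 mm.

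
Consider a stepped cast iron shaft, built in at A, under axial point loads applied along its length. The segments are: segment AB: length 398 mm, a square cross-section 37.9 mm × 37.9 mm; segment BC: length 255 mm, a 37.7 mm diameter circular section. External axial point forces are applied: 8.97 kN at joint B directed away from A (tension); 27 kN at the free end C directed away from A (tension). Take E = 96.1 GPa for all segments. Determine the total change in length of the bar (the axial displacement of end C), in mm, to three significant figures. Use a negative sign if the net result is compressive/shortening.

0.168 mm

Internal axial forces (sectioning from the free end, tension +): N_BC = 27 kN, N_AB = 35.97 kN.
A_AB = 1436 mm².
A_BC = 1116 mm².
δ_AB = 35970·398/(1436·96100) = 0.1037 mm
δ_BC = 27000·255/(1116·96100) = 0.06418 mm
δ = Σδ_i = 0.1679 mm.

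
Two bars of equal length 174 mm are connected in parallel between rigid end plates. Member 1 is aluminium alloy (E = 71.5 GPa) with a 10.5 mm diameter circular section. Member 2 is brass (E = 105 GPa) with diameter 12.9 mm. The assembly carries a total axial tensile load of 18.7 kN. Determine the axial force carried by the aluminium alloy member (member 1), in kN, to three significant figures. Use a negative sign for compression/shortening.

A_1 = 86.59 mm².
A_2 = 130.7 mm².
Equal strain + equilibrium ⇒ each member carries load in proportion to AE: A₁E₁ = 6191000 N, A₂E₂ = 13720000 N, ΣAE = 19910000 N.
F₁ = P·A₁E₁/ΣAE = 18700·6191000/19910000 = 5814 N.

5.81 kN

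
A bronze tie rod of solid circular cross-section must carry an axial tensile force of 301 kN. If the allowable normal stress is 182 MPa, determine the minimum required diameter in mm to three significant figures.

Required area A ≥ P/σ_allow = 301000/182 = 1654 mm².
For a solid circular section, d ≥ √(4A/π) = 45.89 mm.

45.9 mm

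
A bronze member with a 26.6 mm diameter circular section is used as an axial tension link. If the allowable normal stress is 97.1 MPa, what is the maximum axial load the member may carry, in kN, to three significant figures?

54.0 kN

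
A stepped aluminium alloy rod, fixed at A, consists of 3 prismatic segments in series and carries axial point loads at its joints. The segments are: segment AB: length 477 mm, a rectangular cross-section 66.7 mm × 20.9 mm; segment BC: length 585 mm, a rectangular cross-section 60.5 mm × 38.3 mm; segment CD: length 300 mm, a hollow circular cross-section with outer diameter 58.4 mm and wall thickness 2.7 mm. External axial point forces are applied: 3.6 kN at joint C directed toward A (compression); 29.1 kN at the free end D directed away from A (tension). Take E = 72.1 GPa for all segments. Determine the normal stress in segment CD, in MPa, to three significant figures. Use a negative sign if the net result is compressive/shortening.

61.6 MPa

Internal axial forces (sectioning from the free end, tension +): N_CD = 29.1 kN, N_BC = 25.5 kN, N_AB = 25.5 kN.
A_CD = 472.5 mm².
σ_CD = N_CD/A_CD = 29100/472.5 = 61.59 MPa.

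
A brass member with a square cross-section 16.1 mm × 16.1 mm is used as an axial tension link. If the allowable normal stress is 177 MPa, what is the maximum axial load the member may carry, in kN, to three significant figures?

45.9 kN

A = 259.2 mm².
P_max = σ_allow · A = 177 · 259.2 = 45880 N = 45.88 kN.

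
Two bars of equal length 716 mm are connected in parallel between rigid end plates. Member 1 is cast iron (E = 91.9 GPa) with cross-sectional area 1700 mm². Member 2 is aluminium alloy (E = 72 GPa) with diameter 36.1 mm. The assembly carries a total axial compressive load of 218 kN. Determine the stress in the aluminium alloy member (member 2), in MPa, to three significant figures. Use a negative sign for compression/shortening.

-68.3 MPa

A_2 = 1024 mm².
Equal strain + equilibrium ⇒ each member carries load in proportion to AE: A₁E₁ = 156200000 N, A₂E₂ = 73690000 N, ΣAE = 229900000 N.
σ₂ = P·E₂/ΣAE = -218000·72000/229900000 = -68.27 MPa.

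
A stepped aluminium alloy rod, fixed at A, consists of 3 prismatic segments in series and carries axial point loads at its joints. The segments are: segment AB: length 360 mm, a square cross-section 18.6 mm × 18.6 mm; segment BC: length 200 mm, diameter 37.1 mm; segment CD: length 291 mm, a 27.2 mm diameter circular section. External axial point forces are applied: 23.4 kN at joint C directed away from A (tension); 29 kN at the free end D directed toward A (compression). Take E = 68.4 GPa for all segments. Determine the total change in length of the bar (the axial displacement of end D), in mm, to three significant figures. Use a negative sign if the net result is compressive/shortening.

Internal axial forces (sectioning from the free end, tension +): N_CD = -29 kN, N_BC = -5.6 kN, N_AB = -5.6 kN.
A_AB = 346 mm².
A_BC = 1081 mm².
A_CD = 581.1 mm².
δ_AB = -5600·360/(346·68400) = -0.08519 mm
δ_BC = -5600·200/(1081·68400) = -0.01515 mm
δ_CD = -29000·291/(581.1·68400) = -0.2123 mm
δ = Σδ_i = -0.3127 mm.

-0.313 mm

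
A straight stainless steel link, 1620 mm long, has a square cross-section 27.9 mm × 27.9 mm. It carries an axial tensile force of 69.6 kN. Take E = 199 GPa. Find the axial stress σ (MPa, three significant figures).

A = 778.4 mm².
σ = N/A = 69600/778.4 = 89.41 MPa.

89.4 MPa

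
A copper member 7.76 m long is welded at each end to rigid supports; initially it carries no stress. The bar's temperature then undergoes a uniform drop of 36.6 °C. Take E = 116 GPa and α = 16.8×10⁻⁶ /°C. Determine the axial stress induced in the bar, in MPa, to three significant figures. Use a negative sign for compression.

Free thermal expansion αLΔT = 16.8e-6 · 7760 · -36.6 = -4.771 mm.
The walls impose strain ε = −(-4.771)/7760 = 6.1488e-04; σ = Eε = 116000 · 6.1488e-04 = 71.33 MPa.

71.3 MPa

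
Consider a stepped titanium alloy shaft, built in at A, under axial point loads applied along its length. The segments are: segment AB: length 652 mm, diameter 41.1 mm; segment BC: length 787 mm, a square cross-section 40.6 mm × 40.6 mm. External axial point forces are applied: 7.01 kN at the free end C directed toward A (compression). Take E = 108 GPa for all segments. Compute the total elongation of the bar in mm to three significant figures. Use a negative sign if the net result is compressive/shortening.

Internal axial forces (sectioning from the free end, tension +): N_BC = -7.01 kN, N_AB = -7.01 kN.
A_AB = 1327 mm².
A_BC = 1648 mm².
δ_AB = -7010·652/(1327·108000) = -0.0319 mm
δ_BC = -7010·787/(1648·108000) = -0.03099 mm
δ = Σδ_i = -0.06289 mm.

-0.0629 mm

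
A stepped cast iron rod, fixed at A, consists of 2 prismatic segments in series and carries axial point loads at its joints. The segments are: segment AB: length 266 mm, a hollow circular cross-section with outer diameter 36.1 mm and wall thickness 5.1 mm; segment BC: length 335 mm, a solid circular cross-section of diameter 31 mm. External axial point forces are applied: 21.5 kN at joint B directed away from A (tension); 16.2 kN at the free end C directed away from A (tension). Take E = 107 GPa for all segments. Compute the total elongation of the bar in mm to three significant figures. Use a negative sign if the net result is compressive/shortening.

0.256 mm

Internal axial forces (sectioning from the free end, tension +): N_BC = 16.2 kN, N_AB = 37.7 kN.
A_AB = 496.7 mm².
A_BC = 754.8 mm².
δ_AB = 37700·266/(496.7·107000) = 0.1887 mm
δ_BC = 16200·335/(754.8·107000) = 0.0672 mm
δ = Σδ_i = 0.2559 mm.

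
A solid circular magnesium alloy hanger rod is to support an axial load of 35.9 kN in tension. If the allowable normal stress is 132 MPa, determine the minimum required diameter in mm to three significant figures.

18.6 mm

Required area A ≥ P/σ_allow = 35900/132 = 272 mm².
For a solid circular section, d ≥ √(4A/π) = 18.61 mm.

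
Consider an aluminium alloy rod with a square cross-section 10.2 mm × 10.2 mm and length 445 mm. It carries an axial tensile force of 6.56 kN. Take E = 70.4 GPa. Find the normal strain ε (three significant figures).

8.96e-04

A = 104 mm².
σ = N/A = 63.05 MPa; ε = σ/E = 63.05/70400 = 8.956e-04.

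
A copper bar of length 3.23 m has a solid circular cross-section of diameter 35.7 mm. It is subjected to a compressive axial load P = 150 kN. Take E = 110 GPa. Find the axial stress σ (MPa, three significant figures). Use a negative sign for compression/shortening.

A = 1001 mm².
σ = N/A = -150000/1001 = -149.9 MPa.

-150 MPa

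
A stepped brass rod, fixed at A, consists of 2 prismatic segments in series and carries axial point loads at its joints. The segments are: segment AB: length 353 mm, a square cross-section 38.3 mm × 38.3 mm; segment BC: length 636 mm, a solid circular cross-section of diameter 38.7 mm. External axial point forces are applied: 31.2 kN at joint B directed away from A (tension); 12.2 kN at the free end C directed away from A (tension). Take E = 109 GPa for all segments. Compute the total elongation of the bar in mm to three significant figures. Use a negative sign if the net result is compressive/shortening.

Internal axial forces (sectioning from the free end, tension +): N_BC = 12.2 kN, N_AB = 43.4 kN.
A_AB = 1467 mm².
A_BC = 1176 mm².
δ_AB = 43400·353/(1467·109000) = 0.09582 mm
δ_BC = 12200·636/(1176·109000) = 0.06052 mm
δ = Σδ_i = 0.1563 mm.

0.156 mm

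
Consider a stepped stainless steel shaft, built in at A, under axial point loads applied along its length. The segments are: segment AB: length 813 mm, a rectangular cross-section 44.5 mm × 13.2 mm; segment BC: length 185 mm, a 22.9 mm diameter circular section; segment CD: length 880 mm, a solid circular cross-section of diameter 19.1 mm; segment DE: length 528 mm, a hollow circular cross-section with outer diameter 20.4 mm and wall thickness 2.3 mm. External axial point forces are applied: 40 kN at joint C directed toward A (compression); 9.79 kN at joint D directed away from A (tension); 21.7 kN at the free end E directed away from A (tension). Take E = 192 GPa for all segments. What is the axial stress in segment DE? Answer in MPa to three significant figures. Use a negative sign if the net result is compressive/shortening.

166 MPa

Internal axial forces (sectioning from the free end, tension +): N_DE = 21.7 kN, N_CD = 31.49 kN, N_BC = -8.51 kN, N_AB = -8.51 kN.
A_DE = 130.8 mm².
σ_DE = N_DE/A_DE = 21700/130.8 = 165.9 MPa.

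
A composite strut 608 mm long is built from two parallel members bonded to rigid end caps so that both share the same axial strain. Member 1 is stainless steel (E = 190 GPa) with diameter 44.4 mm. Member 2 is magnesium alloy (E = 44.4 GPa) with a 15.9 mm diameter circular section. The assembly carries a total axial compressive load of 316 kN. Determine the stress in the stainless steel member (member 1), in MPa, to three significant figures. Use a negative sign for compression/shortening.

A_1 = 1548 mm².
A_2 = 198.6 mm².
Equal strain + equilibrium ⇒ each member carries load in proportion to AE: A₁E₁ = 294200000 N, A₂E₂ = 8816000 N, ΣAE = 303000000 N.
σ₁ = P·E₁/ΣAE = -316000·190000/303000000 = -198.2 MPa.

-198 MPa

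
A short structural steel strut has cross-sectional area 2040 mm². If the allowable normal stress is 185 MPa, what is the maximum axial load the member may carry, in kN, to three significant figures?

377 kN

P_max = σ_allow · A = 185 · 2040 = 377400 N = 377.4 kN.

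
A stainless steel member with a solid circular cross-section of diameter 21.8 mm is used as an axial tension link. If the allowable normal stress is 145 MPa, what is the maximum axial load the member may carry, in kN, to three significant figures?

54.1 kN

A = 373.3 mm².
P_max = σ_allow · A = 145 · 373.3 = 54120 N = 54.12 kN.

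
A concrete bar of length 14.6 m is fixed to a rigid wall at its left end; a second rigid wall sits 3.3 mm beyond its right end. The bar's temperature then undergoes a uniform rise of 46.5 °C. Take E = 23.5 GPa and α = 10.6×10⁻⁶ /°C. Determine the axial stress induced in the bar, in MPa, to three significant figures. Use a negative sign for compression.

Free thermal expansion αLΔT = 10.6e-6 · 14600 · 46.5 = 7.196 mm.
The walls engage after the gap closes; constrained expansion = 7.196 − 3.3 = 3.896 mm.
The walls impose strain ε = −(3.896)/14600 = -2.6687e-04; σ = Eε = 23500 · -2.6687e-04 = -6.272 MPa.

-6.27 MPa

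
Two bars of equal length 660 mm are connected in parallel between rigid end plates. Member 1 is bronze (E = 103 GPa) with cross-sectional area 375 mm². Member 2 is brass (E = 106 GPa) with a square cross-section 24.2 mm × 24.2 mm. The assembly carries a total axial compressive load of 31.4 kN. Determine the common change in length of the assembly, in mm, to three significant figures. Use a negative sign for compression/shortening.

-0.206 mm

A_2 = 585.6 mm².
Equal strain + equilibrium ⇒ each member carries load in proportion to AE: A₁E₁ = 38620000 N, A₂E₂ = 62080000 N, ΣAE = 100700000 N.
δ = PL/ΣAE = -31400·660/100700000 = -0.2058 mm.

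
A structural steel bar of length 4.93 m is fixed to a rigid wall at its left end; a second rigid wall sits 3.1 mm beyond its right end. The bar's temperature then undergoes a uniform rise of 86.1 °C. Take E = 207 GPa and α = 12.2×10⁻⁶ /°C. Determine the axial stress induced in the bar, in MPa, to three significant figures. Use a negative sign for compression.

Free thermal expansion αLΔT = 12.2e-6 · 4930 · 86.1 = 5.179 mm.
The walls engage after the gap closes; constrained expansion = 5.179 − 3.1 = 2.079 mm.
The walls impose strain ε = −(2.079)/4930 = -4.2162e-04; σ = Eε = 207000 · -4.2162e-04 = -87.27 MPa.

-87.3 MPa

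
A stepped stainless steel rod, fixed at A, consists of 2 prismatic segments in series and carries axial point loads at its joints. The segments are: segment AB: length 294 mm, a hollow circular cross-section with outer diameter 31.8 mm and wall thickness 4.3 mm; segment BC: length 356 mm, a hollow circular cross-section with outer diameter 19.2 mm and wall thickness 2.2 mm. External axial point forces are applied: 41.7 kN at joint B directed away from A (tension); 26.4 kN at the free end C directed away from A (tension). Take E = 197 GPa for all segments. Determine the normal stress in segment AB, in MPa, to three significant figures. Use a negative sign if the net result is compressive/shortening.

Internal axial forces (sectioning from the free end, tension +): N_BC = 26.4 kN, N_AB = 68.1 kN.
A_AB = 371.5 mm².
σ_AB = N_AB/A_AB = 68100/371.5 = 183.3 MPa.

183 MPa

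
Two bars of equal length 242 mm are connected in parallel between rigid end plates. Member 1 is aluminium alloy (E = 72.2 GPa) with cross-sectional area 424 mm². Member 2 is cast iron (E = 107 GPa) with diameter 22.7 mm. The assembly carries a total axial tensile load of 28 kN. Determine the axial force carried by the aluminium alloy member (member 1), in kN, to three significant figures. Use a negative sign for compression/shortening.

11.6 kN

A_2 = 404.7 mm².
Equal strain + equilibrium ⇒ each member carries load in proportion to AE: A₁E₁ = 30610000 N, A₂E₂ = 43300000 N, ΣAE = 73920000 N.
F₁ = P·A₁E₁/ΣAE = 28000·30610000/73920000 = 11600 N.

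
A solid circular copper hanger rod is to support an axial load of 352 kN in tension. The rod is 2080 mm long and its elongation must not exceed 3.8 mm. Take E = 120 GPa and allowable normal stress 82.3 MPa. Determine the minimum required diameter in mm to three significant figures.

Required area A ≥ P/σ_allow = 352000/82.3 = 4277 mm².
For a solid circular section, d ≥ √(4A/π) = 73.79 mm.
Elongation limit: A ≥ PL/(Eδ_allow) = 352000·2080/(120000·3.8) = 1606 mm² ⇒ d ≥ 45.21 mm.
The stress limit governs.

73.8 mm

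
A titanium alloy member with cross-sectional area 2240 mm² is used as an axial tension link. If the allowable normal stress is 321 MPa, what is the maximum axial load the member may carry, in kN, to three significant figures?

719 kN

P_max = σ_allow · A = 321 · 2240 = 719000 N = 719 kN.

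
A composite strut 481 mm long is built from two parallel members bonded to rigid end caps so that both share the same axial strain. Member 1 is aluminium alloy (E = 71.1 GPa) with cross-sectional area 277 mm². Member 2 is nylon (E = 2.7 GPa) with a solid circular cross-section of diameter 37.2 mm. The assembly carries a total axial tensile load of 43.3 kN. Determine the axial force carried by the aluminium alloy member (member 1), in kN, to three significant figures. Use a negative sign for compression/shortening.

37.7 kN

A_2 = 1087 mm².
Equal strain + equilibrium ⇒ each member carries load in proportion to AE: A₁E₁ = 19690000 N, A₂E₂ = 2935000 N, ΣAE = 22630000 N.
F₁ = P·A₁E₁/ΣAE = 43300·19690000/22630000 = 37680 N.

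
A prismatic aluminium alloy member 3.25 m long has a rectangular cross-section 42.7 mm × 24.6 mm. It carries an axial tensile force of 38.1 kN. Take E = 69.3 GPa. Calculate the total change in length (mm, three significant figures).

1.70 mm

A = 1050 mm².
δ_mech = NL/(AE) = 38100·3250/(1050·69300) = 1.701 mm.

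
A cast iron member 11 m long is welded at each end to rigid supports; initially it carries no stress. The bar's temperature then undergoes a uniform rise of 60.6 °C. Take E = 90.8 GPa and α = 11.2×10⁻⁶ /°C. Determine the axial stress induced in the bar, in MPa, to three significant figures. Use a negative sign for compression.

-61.6 MPa

Free thermal expansion αLΔT = 11.2e-6 · 11000 · 60.6 = 7.466 mm.
The walls impose strain ε = −(7.466)/11000 = -6.7872e-04; σ = Eε = 90800 · -6.7872e-04 = -61.63 MPa.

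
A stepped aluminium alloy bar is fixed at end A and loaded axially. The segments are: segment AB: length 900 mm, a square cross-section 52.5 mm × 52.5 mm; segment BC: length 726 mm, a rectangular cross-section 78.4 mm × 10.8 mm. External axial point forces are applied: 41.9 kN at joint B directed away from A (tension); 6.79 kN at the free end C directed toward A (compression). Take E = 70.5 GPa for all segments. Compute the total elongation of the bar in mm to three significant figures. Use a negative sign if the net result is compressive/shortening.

0.0800 mm

Internal axial forces (sectioning from the free end, tension +): N_BC = -6.79 kN, N_AB = 35.11 kN.
A_AB = 2756 mm².
A_BC = 846.7 mm².
δ_AB = 35110·900/(2756·70500) = 0.1626 mm
δ_BC = -6790·726/(846.7·70500) = -0.08258 mm
δ = Σδ_i = 0.08004 mm.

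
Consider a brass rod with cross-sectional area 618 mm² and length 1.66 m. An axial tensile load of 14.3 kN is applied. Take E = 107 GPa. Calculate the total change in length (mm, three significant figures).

0.359 mm

δ_mech = NL/(AE) = 14300·1660/(618·107000) = 0.359 mm.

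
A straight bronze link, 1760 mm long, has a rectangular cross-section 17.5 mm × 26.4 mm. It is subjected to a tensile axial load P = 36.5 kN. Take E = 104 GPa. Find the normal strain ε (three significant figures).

7.60e-04

A = 462 mm².
σ = N/A = 79 MPa; ε = σ/E = 79/104000 = 7.597e-04.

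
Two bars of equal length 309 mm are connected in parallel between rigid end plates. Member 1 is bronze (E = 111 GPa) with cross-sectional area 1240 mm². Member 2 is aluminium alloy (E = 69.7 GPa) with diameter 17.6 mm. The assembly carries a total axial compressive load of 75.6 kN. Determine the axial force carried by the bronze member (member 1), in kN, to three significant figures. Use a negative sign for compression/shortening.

-67.3 kN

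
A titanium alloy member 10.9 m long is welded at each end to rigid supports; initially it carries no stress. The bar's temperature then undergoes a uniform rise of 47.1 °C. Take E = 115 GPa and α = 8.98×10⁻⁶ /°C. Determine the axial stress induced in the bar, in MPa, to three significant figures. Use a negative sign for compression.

Free thermal expansion αLΔT = 8.98e-6 · 10900 · 47.1 = 4.61 mm.
The walls impose strain ε = −(4.61)/10900 = -4.2296e-04; σ = Eε = 115000 · -4.2296e-04 = -48.64 MPa.

-48.6 MPa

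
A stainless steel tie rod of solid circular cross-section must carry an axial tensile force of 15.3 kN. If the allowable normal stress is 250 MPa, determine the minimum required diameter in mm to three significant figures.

Required area A ≥ P/σ_allow = 15300/250 = 61.2 mm².
For a solid circular section, d ≥ √(4A/π) = 8.827 mm.

8.83 mm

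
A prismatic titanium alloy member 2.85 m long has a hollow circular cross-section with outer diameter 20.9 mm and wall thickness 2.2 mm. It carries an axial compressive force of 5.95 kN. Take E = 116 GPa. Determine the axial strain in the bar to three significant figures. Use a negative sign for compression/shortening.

A = 129.2 mm².
σ = N/A = -46.04 MPa; ε = σ/E = -46.04/116000 = -3.969e-04.

-3.97e-04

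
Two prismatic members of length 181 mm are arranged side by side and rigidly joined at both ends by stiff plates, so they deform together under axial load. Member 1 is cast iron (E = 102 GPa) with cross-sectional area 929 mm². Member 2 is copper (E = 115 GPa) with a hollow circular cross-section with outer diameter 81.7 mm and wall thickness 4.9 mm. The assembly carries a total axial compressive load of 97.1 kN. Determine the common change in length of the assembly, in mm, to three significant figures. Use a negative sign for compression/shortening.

A_2 = 1182 mm².
Equal strain + equilibrium ⇒ each member carries load in proportion to AE: A₁E₁ = 94760000 N, A₂E₂ = 136000000 N, ΣAE = 230700000 N.
δ = PL/ΣAE = -97100·181/230700000 = -0.07618 mm.

-0.0762 mm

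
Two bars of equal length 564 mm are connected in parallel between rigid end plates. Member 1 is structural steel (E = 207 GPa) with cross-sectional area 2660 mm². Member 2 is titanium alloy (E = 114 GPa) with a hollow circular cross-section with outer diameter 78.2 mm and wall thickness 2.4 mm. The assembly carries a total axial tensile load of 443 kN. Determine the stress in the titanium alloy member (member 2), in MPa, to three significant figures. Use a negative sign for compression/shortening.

A_2 = 571.5 mm².
Equal strain + equilibrium ⇒ each member carries load in proportion to AE: A₁E₁ = 550600000 N, A₂E₂ = 65150000 N, ΣAE = 615800000 N.
σ₂ = P·E₂/ΣAE = 443000·114000/615800000 = 82.01 MPa.

82.0 MPa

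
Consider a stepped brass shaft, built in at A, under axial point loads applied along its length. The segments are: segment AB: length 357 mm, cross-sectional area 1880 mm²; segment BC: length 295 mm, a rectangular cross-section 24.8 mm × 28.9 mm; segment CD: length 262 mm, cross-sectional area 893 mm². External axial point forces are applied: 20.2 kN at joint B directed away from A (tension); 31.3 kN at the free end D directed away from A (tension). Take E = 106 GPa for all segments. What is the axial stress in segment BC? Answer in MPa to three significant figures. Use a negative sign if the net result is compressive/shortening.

43.7 MPa

Internal axial forces (sectioning from the free end, tension +): N_CD = 31.3 kN, N_BC = 31.3 kN, N_AB = 51.5 kN.
A_BC = 716.7 mm².
σ_BC = N_BC/A_BC = 31300/716.7 = 43.67 MPa.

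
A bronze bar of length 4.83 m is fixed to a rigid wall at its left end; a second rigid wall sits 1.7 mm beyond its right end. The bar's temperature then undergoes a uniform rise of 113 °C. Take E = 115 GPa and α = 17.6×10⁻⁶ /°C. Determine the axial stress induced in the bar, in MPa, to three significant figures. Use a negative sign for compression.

Free thermal expansion αLΔT = 17.6e-6 · 4830 · 113 = 9.606 mm.
The walls engage after the gap closes; constrained expansion = 9.606 − 1.7 = 7.906 mm.
The walls impose strain ε = −(7.906)/4830 = -1.6368e-03; σ = Eε = 115000 · -1.6368e-03 = -188.2 MPa.

-188 MPa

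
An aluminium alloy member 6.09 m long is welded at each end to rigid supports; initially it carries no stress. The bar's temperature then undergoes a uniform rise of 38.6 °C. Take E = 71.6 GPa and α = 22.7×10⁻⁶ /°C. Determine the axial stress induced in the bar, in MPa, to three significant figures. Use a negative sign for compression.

-62.7 MPa

Free thermal expansion αLΔT = 22.7e-6 · 6090 · 38.6 = 5.336 mm.
The walls impose strain ε = −(5.336)/6090 = -8.7622e-04; σ = Eε = 71600 · -8.7622e-04 = -62.74 MPa.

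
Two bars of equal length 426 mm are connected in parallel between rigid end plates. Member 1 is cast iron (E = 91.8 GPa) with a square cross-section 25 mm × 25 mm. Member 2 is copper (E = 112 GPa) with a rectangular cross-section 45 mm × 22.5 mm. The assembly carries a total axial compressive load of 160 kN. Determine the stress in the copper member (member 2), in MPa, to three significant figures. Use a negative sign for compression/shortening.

A_1 = 625 mm².
A_2 = 1012 mm².
Equal strain + equilibrium ⇒ each member carries load in proportion to AE: A₁E₁ = 57380000 N, A₂E₂ = 113400000 N, ΣAE = 170800000 N.
σ₂ = P·E₂/ΣAE = -160000·112000/170800000 = -104.9 MPa.

-105 MPa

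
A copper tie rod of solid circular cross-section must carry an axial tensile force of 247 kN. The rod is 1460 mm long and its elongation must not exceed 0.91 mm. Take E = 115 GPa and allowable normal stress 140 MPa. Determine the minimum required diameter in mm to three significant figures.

66.2 mm

Required area A ≥ P/σ_allow = 247000/140 = 1764 mm².
For a solid circular section, d ≥ √(4A/π) = 47.4 mm.
Elongation limit: A ≥ PL/(Eδ_allow) = 247000·1460/(115000·0.91) = 3446 mm² ⇒ d ≥ 66.24 mm.
The elongation limit governs.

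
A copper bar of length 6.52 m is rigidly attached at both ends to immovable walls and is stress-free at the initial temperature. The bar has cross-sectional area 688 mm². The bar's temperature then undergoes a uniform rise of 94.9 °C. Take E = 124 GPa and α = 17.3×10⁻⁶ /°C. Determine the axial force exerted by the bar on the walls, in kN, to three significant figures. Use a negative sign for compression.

-140 kN

Free thermal expansion αLΔT = 17.3e-6 · 6520 · 94.9 = 10.7 mm.
The walls impose strain ε = −(10.7)/6520 = -1.6418e-03; σ = Eε = 124000 · -1.6418e-03 = -203.6 MPa.
Wall reaction R = σ·A = -203.6·688 = -140100 N = -140.1 kN.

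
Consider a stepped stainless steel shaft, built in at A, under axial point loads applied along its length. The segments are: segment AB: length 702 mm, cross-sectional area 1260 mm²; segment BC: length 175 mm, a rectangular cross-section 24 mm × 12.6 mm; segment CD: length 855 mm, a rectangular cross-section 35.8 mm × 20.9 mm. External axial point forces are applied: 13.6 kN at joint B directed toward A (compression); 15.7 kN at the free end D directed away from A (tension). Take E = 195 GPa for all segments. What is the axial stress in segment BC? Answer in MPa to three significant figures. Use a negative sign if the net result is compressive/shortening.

Internal axial forces (sectioning from the free end, tension +): N_CD = 15.7 kN, N_BC = 15.7 kN, N_AB = 2.1 kN.
A_BC = 302.4 mm².
σ_BC = N_BC/A_BC = 15700/302.4 = 51.92 MPa.

51.9 MPa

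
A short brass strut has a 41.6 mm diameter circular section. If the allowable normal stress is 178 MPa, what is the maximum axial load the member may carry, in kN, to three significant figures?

242 kN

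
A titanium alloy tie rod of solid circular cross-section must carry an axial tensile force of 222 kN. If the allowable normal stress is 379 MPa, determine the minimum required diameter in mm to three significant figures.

27.3 mm

Required area A ≥ P/σ_allow = 222000/379 = 585.8 mm².
For a solid circular section, d ≥ √(4A/π) = 27.31 mm.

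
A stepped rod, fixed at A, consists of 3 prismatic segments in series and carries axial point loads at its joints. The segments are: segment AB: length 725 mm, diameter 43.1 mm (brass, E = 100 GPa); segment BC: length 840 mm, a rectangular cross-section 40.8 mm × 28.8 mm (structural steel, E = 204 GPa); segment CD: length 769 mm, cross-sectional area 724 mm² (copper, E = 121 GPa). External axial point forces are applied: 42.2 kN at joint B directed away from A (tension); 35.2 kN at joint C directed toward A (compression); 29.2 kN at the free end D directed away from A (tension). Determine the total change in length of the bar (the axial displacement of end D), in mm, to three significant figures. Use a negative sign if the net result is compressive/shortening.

0.415 mm

Internal axial forces (sectioning from the free end, tension +): N_CD = 29.2 kN, N_BC = -6 kN, N_AB = 36.2 kN.
A_AB = 1459 mm².
A_BC = 1175 mm².
δ_AB = 36200·725/(1459·100000) = 0.1799 mm
δ_BC = -6000·840/(1175·204000) = -0.02103 mm
δ_CD = 29200·769/(724·121000) = 0.2563 mm
δ = Σδ_i = 0.4152 mm.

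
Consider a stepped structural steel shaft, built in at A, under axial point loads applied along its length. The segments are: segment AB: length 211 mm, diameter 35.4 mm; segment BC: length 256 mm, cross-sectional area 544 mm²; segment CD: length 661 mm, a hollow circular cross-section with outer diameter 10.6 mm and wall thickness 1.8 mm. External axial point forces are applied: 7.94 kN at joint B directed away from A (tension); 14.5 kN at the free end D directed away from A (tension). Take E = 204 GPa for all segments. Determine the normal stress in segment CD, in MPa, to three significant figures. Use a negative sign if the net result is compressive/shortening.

291 MPa

Internal axial forces (sectioning from the free end, tension +): N_CD = 14.5 kN, N_BC = 14.5 kN, N_AB = 22.44 kN.
A_CD = 49.76 mm².
σ_CD = N_CD/A_CD = 14500/49.76 = 291.4 MPa.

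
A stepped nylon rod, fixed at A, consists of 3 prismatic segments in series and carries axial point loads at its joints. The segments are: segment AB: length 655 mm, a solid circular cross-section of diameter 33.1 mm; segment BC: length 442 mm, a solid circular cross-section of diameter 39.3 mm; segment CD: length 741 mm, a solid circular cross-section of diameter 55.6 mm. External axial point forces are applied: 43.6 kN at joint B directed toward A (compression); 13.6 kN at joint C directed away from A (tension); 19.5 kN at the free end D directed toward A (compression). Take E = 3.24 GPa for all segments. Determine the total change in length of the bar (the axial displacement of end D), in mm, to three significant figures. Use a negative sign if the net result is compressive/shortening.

Internal axial forces (sectioning from the free end, tension +): N_CD = -19.5 kN, N_BC = -5.9 kN, N_AB = -49.5 kN.
A_AB = 860.5 mm².
A_BC = 1213 mm².
A_CD = 2428 mm².
δ_AB = -49500·655/(860.5·3240) = -11.63 mm
δ_BC = -5900·442/(1213·3240) = -0.6635 mm
δ_CD = -19500·741/(2428·3240) = -1.837 mm
δ = Σδ_i = -14.13 mm.

-14.1 mm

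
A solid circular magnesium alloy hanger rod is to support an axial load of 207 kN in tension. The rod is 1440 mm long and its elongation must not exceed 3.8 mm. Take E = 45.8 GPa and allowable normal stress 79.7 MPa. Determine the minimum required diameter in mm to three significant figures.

Required area A ≥ P/σ_allow = 207000/79.7 = 2597 mm².
For a solid circular section, d ≥ √(4A/π) = 57.51 mm.
Elongation limit: A ≥ PL/(Eδ_allow) = 207000·1440/(45800·3.8) = 1713 mm² ⇒ d ≥ 46.7 mm.
The stress limit governs.

57.5 mm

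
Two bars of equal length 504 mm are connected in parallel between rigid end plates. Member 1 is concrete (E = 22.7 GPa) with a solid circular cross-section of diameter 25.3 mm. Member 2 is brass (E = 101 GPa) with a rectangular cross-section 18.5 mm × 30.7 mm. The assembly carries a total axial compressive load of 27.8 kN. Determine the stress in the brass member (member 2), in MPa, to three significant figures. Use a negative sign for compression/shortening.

A_1 = 502.7 mm².
A_2 = 567.9 mm².
Equal strain + equilibrium ⇒ each member carries load in proportion to AE: A₁E₁ = 11410000 N, A₂E₂ = 57360000 N, ΣAE = 68770000 N.
σ₂ = P·E₂/ΣAE = -27800·101000/68770000 = -40.83 MPa.

-40.8 MPa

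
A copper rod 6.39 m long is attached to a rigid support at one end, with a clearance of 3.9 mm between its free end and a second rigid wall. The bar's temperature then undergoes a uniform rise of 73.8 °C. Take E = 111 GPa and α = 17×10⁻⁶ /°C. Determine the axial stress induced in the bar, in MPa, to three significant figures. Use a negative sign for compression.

Free thermal expansion αLΔT = 17e-6 · 6390 · 73.8 = 8.017 mm.
The walls engage after the gap closes; constrained expansion = 8.017 − 3.9 = 4.117 mm.
The walls impose strain ε = −(4.117)/6390 = -6.4427e-04; σ = Eε = 111000 · -6.4427e-04 = -71.51 MPa.

-71.5 MPa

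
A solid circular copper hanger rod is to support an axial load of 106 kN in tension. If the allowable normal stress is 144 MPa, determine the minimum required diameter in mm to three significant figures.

Required area A ≥ P/σ_allow = 106000/144 = 736.1 mm².
For a solid circular section, d ≥ √(4A/π) = 30.61 mm.

30.6 mm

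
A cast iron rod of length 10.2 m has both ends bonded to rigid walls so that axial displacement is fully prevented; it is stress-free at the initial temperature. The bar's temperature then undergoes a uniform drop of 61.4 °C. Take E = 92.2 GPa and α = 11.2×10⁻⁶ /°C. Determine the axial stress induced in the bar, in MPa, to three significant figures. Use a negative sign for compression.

63.4 MPa

Free thermal expansion αLΔT = 11.2e-6 · 10200 · -61.4 = -7.014 mm.
The walls impose strain ε = −(-7.014)/10200 = 6.8768e-04; σ = Eε = 92200 · 6.8768e-04 = 63.4 MPa.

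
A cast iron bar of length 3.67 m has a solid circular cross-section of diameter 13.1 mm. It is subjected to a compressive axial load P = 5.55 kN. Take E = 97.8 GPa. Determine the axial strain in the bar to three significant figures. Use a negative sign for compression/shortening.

-4.21e-04

A = 134.8 mm².
σ = N/A = -41.18 MPa; ε = σ/E = -41.18/97800 = -4.210e-04.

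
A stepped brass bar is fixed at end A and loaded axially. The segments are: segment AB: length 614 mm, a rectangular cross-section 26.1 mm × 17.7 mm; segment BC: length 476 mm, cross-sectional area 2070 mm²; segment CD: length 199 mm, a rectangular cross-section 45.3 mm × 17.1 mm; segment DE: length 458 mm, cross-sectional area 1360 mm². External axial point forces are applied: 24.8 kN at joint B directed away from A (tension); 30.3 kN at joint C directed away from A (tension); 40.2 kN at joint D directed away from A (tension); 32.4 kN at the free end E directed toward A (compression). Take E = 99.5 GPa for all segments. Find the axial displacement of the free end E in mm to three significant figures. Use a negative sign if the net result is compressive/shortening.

0.839 mm

Internal axial forces (sectioning from the free end, tension +): N_DE = -32.4 kN, N_CD = 7.8 kN, N_BC = 38.1 kN, N_AB = 62.9 kN.
A_AB = 462 mm².
A_CD = 774.6 mm².
δ_AB = 62900·614/(462·99500) = 0.8402 mm
δ_BC = 38100·476/(2070·99500) = 0.08805 mm
δ_CD = 7800·199/(774.6·99500) = 0.02014 mm
δ_DE = -32400·458/(1360·99500) = -0.1097 mm
δ = Σδ_i = 0.8387 mm.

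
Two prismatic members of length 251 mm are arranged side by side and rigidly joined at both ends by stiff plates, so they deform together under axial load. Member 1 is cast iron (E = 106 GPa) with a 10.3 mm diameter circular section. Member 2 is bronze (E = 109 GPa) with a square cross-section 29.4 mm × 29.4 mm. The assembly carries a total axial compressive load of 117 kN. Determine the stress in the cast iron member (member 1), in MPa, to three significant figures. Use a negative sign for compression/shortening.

A_1 = 83.32 mm².
A_2 = 864.4 mm².
Equal strain + equilibrium ⇒ each member carries load in proportion to AE: A₁E₁ = 8832000 N, A₂E₂ = 94220000 N, ΣAE = 103000000 N.
σ₁ = P·E₁/ΣAE = -117000·106000/103000000 = -120.4 MPa.

-120 MPa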